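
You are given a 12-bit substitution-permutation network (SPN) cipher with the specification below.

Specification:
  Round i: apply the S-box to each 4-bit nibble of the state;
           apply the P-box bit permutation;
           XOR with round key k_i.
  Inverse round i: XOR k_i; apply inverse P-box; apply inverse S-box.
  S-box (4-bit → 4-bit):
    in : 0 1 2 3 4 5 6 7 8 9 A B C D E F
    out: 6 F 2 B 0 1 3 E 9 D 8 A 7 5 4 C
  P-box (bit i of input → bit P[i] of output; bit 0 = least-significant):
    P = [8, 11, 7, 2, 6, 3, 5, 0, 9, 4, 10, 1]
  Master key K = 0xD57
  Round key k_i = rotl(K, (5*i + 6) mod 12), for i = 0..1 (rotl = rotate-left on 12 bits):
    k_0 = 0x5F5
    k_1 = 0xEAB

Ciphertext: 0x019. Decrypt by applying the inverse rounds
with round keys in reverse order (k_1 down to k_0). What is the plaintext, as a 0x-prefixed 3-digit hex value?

0x0AA

s_0 = ciphertext = 0x019
s_1 = InvRound(s_0, k_1) = 0x1E0
s_2 = InvRound(s_1, k_0) = 0x0AA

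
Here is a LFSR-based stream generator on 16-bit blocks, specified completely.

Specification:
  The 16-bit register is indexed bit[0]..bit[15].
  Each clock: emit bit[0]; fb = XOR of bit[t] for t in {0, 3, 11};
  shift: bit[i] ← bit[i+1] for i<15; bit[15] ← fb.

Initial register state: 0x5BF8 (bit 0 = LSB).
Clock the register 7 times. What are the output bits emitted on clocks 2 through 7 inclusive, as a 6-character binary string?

001111

reg_0 = 0x5BF8
clock 1: out=0, reg = 0x2DFC
clock 2: out=0, reg = 0x16FE
clock 3: out=0, reg = 0x8B7F
clock 4: out=1, reg = 0xC5BF
clock 5: out=1, reg = 0x62DF
clock 6: out=1, reg = 0x316F
clock 7: out=1, reg = 0x18B7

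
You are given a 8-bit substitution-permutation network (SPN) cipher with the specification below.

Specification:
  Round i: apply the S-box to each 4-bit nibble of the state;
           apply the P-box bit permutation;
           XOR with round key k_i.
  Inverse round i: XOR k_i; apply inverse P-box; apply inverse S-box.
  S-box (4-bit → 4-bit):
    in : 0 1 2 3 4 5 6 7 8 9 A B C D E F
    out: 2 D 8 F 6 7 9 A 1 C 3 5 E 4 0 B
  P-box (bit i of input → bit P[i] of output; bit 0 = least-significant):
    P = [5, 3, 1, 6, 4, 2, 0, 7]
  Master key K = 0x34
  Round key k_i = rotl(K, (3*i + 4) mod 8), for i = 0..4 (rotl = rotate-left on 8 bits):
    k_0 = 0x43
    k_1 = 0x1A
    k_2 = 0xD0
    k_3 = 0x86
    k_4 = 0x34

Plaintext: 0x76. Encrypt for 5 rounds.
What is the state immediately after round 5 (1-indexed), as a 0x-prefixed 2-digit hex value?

0x27

s_0 = plaintext = 0x76
s_1 = Round(s_0, k_0) = 0xA7
s_2 = Round(s_1, k_1) = 0x46
s_3 = Round(s_2, k_2) = 0xB5
s_4 = Round(s_3, k_3) = 0xBD
s_5 = Round(s_4, k_4) = 0x27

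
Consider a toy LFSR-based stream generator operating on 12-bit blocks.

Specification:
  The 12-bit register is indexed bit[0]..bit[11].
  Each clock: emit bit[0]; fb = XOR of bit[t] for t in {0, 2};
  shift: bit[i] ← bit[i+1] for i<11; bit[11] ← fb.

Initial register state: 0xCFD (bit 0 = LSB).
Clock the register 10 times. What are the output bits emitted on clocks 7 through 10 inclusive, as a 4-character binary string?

1100

reg_0 = 0xCFD
clock 1: out=1, reg = 0x67E
clock 2: out=0, reg = 0xB3F
clock 3: out=1, reg = 0x59F
clock 4: out=1, reg = 0x2CF
clock 5: out=1, reg = 0x167
clock 6: out=1, reg = 0x0B3
clock 7: out=1, reg = 0x859
clock 8: out=1, reg = 0xC2C
clock 9: out=0, reg = 0xE16
clock 10: out=0, reg = 0xF0B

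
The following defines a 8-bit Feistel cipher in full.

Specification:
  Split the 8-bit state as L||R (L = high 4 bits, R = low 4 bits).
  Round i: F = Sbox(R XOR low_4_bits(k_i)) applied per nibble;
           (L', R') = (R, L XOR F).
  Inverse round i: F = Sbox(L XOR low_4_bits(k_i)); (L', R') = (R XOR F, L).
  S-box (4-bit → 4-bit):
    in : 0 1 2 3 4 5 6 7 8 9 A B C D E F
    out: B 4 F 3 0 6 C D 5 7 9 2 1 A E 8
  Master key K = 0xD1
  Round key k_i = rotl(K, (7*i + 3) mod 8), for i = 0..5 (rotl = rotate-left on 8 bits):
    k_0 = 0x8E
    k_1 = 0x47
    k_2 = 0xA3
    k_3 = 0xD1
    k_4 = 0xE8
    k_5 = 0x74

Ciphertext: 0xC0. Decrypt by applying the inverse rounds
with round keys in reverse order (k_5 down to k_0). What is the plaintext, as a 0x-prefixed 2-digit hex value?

0x2B

s_0 = ciphertext = 0xC0
s_1 = InvRound(s_0, k_5) = 0x5C
s_2 = InvRound(s_1, k_4) = 0x65
s_3 = InvRound(s_2, k_3) = 0x86
s_4 = InvRound(s_3, k_2) = 0x48
s_5 = InvRound(s_4, k_1) = 0xB4
s_6 = InvRound(s_5, k_0) = 0x2B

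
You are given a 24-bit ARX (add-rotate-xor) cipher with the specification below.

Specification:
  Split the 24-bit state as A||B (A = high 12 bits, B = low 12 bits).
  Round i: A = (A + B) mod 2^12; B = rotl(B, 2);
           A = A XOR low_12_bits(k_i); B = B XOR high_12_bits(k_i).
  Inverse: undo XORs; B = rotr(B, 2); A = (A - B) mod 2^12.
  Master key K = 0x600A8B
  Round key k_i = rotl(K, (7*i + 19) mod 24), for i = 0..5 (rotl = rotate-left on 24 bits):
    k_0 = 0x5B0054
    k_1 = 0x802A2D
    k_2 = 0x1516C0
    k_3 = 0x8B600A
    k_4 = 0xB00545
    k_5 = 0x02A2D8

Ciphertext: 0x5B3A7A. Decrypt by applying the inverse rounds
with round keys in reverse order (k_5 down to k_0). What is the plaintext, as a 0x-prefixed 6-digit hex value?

s_0 = ciphertext = 0x5B3A7A
s_1 = InvRound(s_0, k_5) = 0x4D7294
s_2 = InvRound(s_1, k_4) = 0xF2D265
s_3 = InvRound(s_2, k_3) = 0x073EB4
s_4 = InvRound(s_3, k_2) = 0xEBA7F9
s_5 = InvRound(s_4, k_1) = 0x499FFE
s_6 = InvRound(s_5, k_0) = 0xA3AA93

0xA3AA93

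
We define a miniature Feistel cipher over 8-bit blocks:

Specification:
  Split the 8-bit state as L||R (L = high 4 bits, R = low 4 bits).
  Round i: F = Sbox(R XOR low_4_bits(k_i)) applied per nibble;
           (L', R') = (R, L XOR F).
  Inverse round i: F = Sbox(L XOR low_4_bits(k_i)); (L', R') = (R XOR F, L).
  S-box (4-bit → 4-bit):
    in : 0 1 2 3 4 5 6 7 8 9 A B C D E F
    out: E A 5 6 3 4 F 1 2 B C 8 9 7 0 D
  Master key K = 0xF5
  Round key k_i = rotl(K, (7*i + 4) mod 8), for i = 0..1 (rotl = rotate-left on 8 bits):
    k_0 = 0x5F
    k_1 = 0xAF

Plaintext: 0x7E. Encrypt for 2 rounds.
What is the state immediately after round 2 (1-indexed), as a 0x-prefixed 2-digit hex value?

s_0 = plaintext = 0x7E
s_1 = Round(s_0, k_0) = 0xED
s_2 = Round(s_1, k_1) = 0xDB

0xDB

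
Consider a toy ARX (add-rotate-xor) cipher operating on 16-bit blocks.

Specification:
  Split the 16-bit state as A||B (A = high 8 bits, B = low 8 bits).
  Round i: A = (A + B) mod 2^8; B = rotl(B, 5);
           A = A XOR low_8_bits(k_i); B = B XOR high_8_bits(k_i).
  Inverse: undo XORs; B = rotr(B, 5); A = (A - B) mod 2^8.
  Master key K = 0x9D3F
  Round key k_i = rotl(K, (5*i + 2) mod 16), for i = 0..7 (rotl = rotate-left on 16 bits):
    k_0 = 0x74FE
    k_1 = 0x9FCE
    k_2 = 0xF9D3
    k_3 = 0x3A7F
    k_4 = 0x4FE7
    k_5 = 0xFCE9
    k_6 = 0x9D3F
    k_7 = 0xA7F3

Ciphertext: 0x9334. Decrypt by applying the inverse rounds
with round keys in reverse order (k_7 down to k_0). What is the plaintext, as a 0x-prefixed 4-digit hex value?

s_0 = ciphertext = 0x9334
s_1 = InvRound(s_0, k_7) = 0xC49C
s_2 = InvRound(s_1, k_6) = 0xF308
s_3 = InvRound(s_2, k_5) = 0x73A7
s_4 = InvRound(s_3, k_4) = 0x4D47
s_5 = InvRound(s_4, k_3) = 0x47EB
s_6 = InvRound(s_5, k_2) = 0x0490
s_7 = InvRound(s_6, k_1) = 0x5278
s_8 = InvRound(s_7, k_0) = 0x4C60

0x4C60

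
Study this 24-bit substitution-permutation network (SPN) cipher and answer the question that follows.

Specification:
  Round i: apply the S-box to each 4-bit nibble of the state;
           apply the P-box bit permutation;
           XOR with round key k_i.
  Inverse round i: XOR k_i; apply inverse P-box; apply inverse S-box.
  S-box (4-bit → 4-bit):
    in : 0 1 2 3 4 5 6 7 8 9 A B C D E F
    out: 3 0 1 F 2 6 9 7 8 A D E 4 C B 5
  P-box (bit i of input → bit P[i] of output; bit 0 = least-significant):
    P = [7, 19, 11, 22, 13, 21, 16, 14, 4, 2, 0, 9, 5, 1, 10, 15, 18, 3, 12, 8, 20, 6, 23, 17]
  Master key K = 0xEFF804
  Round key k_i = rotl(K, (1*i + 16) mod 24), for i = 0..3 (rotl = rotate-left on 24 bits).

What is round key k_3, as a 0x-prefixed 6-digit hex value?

K = 0xEFF804
k_0 = rotl(K, (1*0+16) mod 24) = rotl(K, 16) = 0x04EFF8
k_1 = rotl(K, (1*1+16) mod 24) = rotl(K, 17) = 0x09DFF0
k_2 = rotl(K, (1*2+16) mod 24) = rotl(K, 18) = 0x13BFE0
k_3 = rotl(K, (1*3+16) mod 24) = rotl(K, 19) = 0x277FC0

0x277FC0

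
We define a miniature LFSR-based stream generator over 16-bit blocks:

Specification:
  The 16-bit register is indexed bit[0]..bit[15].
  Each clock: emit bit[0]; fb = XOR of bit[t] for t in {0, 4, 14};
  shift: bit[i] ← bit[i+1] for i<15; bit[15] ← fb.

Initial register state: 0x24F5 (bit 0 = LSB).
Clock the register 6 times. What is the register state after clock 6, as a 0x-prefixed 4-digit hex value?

0xC893

reg_0 = 0x24F5
clock 1: out=1, reg = 0x127A
clock 2: out=0, reg = 0x893D
clock 3: out=1, reg = 0x449E
clock 4: out=0, reg = 0x224F
clock 5: out=1, reg = 0x9127
clock 6: out=1, reg = 0xC893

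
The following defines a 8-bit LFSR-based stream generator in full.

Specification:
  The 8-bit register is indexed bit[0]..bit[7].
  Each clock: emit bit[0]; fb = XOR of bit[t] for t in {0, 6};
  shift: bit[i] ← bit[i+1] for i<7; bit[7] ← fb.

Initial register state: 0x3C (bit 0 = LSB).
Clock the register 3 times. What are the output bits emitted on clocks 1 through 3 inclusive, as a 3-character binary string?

001

reg_0 = 0x3C
clock 1: out=0, reg = 0x1E
clock 2: out=0, reg = 0x0F
clock 3: out=1, reg = 0x87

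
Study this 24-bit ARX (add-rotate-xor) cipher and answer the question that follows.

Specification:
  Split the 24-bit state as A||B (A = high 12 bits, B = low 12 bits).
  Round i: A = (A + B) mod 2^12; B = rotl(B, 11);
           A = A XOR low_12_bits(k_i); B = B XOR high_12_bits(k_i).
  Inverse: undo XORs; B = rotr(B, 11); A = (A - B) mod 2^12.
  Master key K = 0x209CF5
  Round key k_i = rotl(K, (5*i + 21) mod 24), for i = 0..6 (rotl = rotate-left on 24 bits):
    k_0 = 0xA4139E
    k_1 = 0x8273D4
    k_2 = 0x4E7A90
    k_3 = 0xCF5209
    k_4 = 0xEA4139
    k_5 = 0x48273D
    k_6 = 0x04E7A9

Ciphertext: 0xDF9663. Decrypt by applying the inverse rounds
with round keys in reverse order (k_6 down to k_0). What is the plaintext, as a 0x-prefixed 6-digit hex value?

0x7C1EC5

s_0 = ciphertext = 0xDF9663
s_1 = InvRound(s_0, k_6) = 0xDF6C5A
s_2 = InvRound(s_1, k_5) = 0x91A1B1
s_3 = InvRound(s_2, k_4) = 0x9F8E2B
s_4 = InvRound(s_3, k_3) = 0x6355BC
s_5 = InvRound(s_4, k_2) = 0x9EF2B6
s_6 = InvRound(s_5, k_1) = 0x518523
s_7 = InvRound(s_6, k_0) = 0x7C1EC5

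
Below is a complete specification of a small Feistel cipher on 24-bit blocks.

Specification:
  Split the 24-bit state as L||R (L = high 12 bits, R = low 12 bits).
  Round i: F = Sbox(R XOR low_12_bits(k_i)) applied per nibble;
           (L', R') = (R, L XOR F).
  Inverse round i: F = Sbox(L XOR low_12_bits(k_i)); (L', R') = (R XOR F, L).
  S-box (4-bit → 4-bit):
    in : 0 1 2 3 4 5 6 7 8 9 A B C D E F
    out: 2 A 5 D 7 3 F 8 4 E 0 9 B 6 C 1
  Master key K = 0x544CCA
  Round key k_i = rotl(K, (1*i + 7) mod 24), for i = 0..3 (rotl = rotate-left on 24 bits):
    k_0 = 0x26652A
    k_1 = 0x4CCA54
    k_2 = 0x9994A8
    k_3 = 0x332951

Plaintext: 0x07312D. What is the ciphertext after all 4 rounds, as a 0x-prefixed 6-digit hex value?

0xA5CA2A

s_0 = plaintext = 0x07312D
s_1 = Round(s_0, k_0) = 0x12D75B
s_2 = Round(s_1, k_1) = 0x75B70C
s_3 = Round(s_2, k_2) = 0x70CA5C
s_4 = Round(s_3, k_3) = 0xA5CA2A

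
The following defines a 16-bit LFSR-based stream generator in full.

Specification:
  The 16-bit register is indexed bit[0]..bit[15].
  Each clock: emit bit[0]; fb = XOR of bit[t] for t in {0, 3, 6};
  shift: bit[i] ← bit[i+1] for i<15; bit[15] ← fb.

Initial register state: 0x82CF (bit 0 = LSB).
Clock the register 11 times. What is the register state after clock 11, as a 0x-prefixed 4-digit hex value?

reg_0 = 0x82CF
clock 1: out=1, reg = 0xC167
clock 2: out=1, reg = 0x60B3
clock 3: out=1, reg = 0xB059
clock 4: out=1, reg = 0xD82C
clock 5: out=0, reg = 0xEC16
clock 6: out=0, reg = 0x760B
clock 7: out=1, reg = 0x3B05
clock 8: out=1, reg = 0x9D82
clock 9: out=0, reg = 0x4EC1
clock 10: out=1, reg = 0x2760
clock 11: out=0, reg = 0x93B0

0x93B0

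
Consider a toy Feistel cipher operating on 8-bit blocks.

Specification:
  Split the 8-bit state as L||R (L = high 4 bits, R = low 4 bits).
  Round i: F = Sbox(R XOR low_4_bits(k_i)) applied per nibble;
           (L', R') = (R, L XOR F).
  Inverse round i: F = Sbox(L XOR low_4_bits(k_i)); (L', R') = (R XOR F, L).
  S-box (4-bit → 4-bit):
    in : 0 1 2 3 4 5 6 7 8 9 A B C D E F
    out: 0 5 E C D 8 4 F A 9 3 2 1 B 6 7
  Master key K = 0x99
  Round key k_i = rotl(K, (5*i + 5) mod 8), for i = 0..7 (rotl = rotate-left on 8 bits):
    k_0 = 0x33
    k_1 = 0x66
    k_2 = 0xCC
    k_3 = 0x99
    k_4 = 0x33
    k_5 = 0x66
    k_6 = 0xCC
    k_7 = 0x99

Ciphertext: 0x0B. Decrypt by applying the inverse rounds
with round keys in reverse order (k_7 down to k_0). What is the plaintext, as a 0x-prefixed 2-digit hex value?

0x57

s_0 = ciphertext = 0x0B
s_1 = InvRound(s_0, k_7) = 0x20
s_2 = InvRound(s_1, k_6) = 0x62
s_3 = InvRound(s_2, k_5) = 0x26
s_4 = InvRound(s_3, k_4) = 0x32
s_5 = InvRound(s_4, k_3) = 0x13
s_6 = InvRound(s_5, k_2) = 0x81
s_7 = InvRound(s_6, k_1) = 0x78
s_8 = InvRound(s_7, k_0) = 0x57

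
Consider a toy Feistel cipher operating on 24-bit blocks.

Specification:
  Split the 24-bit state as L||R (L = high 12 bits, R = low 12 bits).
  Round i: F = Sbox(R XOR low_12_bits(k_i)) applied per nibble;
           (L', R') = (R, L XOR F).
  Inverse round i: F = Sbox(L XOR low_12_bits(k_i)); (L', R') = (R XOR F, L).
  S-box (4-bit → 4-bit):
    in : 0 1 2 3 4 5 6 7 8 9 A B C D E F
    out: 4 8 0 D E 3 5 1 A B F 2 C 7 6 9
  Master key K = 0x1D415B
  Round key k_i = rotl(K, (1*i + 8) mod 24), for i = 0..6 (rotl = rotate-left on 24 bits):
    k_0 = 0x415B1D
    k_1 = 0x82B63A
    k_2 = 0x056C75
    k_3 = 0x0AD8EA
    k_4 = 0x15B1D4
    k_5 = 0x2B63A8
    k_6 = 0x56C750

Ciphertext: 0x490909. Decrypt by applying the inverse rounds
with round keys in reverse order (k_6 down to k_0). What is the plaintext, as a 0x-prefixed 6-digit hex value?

s_0 = ciphertext = 0x490909
s_1 = InvRound(s_0, k_6) = 0x4CD490
s_2 = InvRound(s_1, k_5) = 0x5C34CD
s_3 = InvRound(s_2, k_4) = 0xA4C5C3
s_4 = InvRound(s_3, k_3) = 0x536A4C
s_5 = InvRound(s_4, k_2) = 0x1A1536
s_6 = InvRound(s_5, k_1) = 0x4841A1
s_7 = InvRound(s_6, k_0) = 0x81A484

0x81A484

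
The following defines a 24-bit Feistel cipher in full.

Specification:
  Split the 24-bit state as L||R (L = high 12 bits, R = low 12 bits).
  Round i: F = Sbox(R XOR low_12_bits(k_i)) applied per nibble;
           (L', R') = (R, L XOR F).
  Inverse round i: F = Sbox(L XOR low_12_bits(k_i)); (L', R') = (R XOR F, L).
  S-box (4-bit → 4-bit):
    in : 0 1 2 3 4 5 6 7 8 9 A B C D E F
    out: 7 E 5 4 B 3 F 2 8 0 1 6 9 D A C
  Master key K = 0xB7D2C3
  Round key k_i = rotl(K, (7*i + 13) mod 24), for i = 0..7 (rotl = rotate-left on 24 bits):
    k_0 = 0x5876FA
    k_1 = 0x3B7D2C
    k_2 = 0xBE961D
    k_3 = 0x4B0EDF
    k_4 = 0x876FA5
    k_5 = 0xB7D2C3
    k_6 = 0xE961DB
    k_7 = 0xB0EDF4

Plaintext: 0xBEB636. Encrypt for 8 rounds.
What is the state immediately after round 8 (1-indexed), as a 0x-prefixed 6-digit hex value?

s_0 = plaintext = 0xBEB636
s_1 = Round(s_0, k_0) = 0x636C72
s_2 = Round(s_1, k_1) = 0xC7280C
s_3 = Round(s_2, k_2) = 0x80C69C
s_4 = Round(s_3, k_3) = 0x69C0B8
s_5 = Round(s_4, k_4) = 0x0B8A71
s_6 = Round(s_5, k_5) = 0xA718DD
s_7 = Round(s_6, k_6) = 0x8DDA0E
s_8 = Round(s_7, k_7) = 0xA0EA1C

0xA0EA1C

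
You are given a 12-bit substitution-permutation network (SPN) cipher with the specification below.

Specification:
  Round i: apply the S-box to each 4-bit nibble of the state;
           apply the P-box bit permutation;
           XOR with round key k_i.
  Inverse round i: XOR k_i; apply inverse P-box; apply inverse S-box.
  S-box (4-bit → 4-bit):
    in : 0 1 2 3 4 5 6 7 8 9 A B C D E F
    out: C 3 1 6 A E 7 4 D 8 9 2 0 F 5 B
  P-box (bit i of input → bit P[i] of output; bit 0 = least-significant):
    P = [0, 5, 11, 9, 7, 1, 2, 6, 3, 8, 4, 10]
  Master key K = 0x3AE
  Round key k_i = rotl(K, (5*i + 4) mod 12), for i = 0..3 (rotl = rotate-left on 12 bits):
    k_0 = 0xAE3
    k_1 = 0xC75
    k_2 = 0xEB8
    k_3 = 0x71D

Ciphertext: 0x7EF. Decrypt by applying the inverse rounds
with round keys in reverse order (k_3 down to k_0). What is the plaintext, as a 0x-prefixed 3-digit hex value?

s_0 = ciphertext = 0x7EF
s_1 = InvRound(s_0, k_3) = 0x7FB
s_2 = InvRound(s_1, k_2) = 0xB4E
s_3 = InvRound(s_2, k_1) = 0xDBF
s_4 = InvRound(s_3, k_0) = 0xD09

0xD09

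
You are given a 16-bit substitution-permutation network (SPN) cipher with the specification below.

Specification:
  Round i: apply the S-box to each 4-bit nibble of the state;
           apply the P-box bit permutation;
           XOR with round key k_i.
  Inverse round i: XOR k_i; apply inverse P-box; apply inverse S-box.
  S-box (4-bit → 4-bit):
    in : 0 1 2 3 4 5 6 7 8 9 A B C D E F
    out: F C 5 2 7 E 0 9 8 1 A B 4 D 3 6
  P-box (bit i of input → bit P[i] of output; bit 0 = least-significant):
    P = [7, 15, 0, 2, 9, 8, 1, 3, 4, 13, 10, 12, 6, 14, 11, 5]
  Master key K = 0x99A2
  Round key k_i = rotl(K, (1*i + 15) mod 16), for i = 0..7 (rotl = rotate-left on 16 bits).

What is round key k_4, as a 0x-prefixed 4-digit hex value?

K = 0x99A2
k_0 = rotl(K, (1*0+15) mod 16) = rotl(K, 15) = 0x4CD1
k_1 = rotl(K, (1*1+15) mod 16) = rotl(K, 0) = 0x99A2
k_2 = rotl(K, (1*2+15) mod 16) = rotl(K, 1) = 0x3345
k_3 = rotl(K, (1*3+15) mod 16) = rotl(K, 2) = 0x668A
k_4 = rotl(K, (1*4+15) mod 16) = rotl(K, 3) = 0xCD14

0xCD14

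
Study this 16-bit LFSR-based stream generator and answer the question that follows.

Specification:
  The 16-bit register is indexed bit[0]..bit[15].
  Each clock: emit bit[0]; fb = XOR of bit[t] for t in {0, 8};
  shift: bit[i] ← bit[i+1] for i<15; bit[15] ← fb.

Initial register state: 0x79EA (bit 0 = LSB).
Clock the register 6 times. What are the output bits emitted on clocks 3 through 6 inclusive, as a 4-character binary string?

0101

reg_0 = 0x79EA
clock 1: out=0, reg = 0xBCF5
clock 2: out=1, reg = 0xDE7A
clock 3: out=0, reg = 0x6F3D
clock 4: out=1, reg = 0x379E
clock 5: out=0, reg = 0x9BCF
clock 6: out=1, reg = 0x4DE7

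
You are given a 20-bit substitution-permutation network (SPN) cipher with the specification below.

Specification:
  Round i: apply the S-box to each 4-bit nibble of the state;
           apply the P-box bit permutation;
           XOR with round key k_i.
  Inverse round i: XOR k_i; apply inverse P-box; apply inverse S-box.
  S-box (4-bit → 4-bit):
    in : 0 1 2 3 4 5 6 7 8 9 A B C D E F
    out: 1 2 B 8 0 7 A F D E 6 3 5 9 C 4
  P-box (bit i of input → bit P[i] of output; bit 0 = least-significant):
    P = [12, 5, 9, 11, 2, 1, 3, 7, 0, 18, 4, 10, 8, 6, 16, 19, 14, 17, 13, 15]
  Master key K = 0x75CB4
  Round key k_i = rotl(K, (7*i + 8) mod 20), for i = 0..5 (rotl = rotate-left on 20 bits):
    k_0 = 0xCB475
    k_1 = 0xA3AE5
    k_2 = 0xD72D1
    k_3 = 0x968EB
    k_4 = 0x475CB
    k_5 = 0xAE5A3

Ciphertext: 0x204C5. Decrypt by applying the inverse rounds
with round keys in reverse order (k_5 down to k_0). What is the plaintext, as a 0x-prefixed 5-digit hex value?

s_0 = ciphertext = 0x204C5
s_1 = InvRound(s_0, k_5) = 0x824B1
s_2 = InvRound(s_1, k_4) = 0x02AAB
s_3 = InvRound(s_2, k_3) = 0x0944F
s_4 = InvRound(s_3, k_2) = 0x8E97F
s_5 = InvRound(s_4, k_1) = 0x20F9C
s_6 = InvRound(s_5, k_0) = 0x92BE7

0x92BE7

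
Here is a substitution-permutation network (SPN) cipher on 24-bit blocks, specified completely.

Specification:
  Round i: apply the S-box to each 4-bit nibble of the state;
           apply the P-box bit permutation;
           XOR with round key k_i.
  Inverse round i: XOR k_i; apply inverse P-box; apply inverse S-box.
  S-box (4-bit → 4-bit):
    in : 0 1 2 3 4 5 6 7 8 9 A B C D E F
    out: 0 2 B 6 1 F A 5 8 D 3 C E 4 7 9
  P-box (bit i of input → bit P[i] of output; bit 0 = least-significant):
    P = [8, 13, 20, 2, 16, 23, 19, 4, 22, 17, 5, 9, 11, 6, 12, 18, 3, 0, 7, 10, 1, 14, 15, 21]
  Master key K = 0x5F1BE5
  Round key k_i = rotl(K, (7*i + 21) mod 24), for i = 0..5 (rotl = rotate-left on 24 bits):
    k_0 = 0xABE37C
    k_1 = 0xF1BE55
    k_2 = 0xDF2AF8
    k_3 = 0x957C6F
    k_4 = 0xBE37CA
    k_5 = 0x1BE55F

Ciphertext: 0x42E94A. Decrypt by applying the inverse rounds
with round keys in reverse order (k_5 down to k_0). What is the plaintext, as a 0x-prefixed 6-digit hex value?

0xB93D11

s_0 = ciphertext = 0x42E94A
s_1 = InvRound(s_0, k_5) = 0x06449B
s_2 = InvRound(s_1, k_4) = 0x6138CE
s_3 = InvRound(s_2, k_3) = 0x6C871D
s_4 = InvRound(s_3, k_2) = 0xBCA3A5
s_5 = InvRound(s_4, k_1) = 0x0B5794
s_6 = InvRound(s_5, k_0) = 0xB93D11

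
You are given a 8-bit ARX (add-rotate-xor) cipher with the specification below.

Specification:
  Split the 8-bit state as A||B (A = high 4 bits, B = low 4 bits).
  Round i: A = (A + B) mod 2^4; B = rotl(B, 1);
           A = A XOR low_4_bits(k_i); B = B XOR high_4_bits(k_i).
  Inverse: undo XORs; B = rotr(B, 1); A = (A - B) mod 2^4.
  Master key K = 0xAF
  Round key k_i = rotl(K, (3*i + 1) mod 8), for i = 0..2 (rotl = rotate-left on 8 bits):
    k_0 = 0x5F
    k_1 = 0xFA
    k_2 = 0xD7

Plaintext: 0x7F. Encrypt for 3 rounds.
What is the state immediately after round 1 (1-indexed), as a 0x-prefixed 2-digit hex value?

0x9A

s_0 = plaintext = 0x7F
s_1 = Round(s_0, k_0) = 0x9A
s_2 = Round(s_1, k_1) = 0x9A
s_3 = Round(s_2, k_2) = 0x48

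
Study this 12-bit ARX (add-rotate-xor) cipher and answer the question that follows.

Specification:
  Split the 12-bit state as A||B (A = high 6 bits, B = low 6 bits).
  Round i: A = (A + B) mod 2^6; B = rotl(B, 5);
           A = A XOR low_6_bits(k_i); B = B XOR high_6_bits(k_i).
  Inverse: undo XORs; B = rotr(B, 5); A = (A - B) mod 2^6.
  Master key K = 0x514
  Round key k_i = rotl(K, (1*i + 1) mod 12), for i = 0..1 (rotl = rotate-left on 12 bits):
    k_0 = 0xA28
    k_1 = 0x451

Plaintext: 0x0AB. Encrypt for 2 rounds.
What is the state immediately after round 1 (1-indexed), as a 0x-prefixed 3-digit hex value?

s_0 = plaintext = 0x0AB
s_1 = Round(s_0, k_0) = 0x15D
s_2 = Round(s_1, k_1) = 0xCFF

0x15D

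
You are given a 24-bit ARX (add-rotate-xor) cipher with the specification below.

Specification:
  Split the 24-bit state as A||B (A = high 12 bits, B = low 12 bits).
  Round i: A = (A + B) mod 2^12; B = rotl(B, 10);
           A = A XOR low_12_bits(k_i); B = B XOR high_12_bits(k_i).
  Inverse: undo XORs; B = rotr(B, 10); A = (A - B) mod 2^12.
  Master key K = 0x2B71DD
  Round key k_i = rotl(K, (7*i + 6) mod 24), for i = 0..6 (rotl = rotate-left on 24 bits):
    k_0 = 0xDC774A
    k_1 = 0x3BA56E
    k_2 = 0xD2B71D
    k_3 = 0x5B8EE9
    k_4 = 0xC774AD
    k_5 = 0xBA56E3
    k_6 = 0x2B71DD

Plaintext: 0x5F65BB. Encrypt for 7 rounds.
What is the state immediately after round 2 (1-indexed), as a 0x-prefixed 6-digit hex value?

s_0 = plaintext = 0x5F65BB
s_1 = Round(s_0, k_0) = 0xCFB0A9
s_2 = Round(s_1, k_1) = 0x8CA790
s_3 = Round(s_2, k_2) = 0x747CCF
s_4 = Round(s_3, k_3) = 0xAFFA8B
s_5 = Round(s_4, k_4) = 0x1272D5
s_6 = Round(s_5, k_5) = 0x51FF10
s_7 = Round(s_6, k_6) = 0x5F2173

0x8CA790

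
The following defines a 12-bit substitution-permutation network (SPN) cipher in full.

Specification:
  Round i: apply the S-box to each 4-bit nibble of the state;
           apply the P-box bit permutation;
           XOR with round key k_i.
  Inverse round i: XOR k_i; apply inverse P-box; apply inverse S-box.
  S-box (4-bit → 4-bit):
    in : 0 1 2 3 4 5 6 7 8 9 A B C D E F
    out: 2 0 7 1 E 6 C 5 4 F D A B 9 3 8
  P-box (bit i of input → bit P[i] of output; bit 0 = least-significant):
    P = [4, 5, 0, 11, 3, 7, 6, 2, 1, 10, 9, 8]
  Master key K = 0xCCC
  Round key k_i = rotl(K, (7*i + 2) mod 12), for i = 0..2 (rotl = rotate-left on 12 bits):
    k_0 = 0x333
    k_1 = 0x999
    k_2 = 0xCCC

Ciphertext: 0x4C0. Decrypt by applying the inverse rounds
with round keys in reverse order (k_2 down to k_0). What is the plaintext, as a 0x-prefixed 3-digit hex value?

s_0 = ciphertext = 0x4C0
s_1 = InvRound(s_0, k_2) = 0x1DF
s_2 = InvRound(s_1, k_1) = 0x36F
s_3 = InvRound(s_2, k_0) = 0x1A3

0x1A3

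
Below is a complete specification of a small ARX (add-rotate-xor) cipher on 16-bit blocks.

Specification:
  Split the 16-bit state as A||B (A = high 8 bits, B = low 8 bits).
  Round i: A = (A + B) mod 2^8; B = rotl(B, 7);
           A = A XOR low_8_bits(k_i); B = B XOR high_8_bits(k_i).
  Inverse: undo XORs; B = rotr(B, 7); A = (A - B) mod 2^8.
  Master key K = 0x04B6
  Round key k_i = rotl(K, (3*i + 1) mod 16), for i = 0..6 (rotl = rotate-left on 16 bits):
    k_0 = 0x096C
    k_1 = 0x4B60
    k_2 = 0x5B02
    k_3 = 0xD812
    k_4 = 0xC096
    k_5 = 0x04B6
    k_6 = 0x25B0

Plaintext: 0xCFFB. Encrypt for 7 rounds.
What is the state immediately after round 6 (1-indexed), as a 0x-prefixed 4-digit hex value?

s_0 = plaintext = 0xCFFB
s_1 = Round(s_0, k_0) = 0xA6F4
s_2 = Round(s_1, k_1) = 0xFA31
s_3 = Round(s_2, k_2) = 0x29C3
s_4 = Round(s_3, k_3) = 0xFE39
s_5 = Round(s_4, k_4) = 0xA15C
s_6 = Round(s_5, k_5) = 0x4B2A
s_7 = Round(s_6, k_6) = 0xC530

0x4B2A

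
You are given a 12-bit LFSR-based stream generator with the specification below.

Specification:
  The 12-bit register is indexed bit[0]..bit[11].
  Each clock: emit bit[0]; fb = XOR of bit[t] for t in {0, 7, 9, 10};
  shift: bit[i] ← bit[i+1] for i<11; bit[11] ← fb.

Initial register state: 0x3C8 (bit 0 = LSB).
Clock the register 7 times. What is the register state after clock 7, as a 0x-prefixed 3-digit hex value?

0x4C7

reg_0 = 0x3C8
clock 1: out=0, reg = 0x1E4
clock 2: out=0, reg = 0x8F2
clock 3: out=0, reg = 0xC79
clock 4: out=1, reg = 0x63C
clock 5: out=0, reg = 0x31E
clock 6: out=0, reg = 0x98F
clock 7: out=1, reg = 0x4C7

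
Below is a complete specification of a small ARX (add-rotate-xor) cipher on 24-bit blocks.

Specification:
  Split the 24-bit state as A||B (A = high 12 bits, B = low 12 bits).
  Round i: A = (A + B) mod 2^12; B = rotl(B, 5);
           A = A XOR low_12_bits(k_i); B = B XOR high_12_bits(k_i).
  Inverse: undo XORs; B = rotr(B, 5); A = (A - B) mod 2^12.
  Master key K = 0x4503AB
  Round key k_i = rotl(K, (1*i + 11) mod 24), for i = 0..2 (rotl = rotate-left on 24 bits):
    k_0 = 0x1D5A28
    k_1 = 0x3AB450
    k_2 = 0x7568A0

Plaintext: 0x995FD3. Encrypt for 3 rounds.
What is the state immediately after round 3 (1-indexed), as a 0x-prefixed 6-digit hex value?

0x9168DB

s_0 = plaintext = 0x995FD3
s_1 = Round(s_0, k_0) = 0x340BAA
s_2 = Round(s_1, k_1) = 0xABA6FC
s_3 = Round(s_2, k_2) = 0x9168DB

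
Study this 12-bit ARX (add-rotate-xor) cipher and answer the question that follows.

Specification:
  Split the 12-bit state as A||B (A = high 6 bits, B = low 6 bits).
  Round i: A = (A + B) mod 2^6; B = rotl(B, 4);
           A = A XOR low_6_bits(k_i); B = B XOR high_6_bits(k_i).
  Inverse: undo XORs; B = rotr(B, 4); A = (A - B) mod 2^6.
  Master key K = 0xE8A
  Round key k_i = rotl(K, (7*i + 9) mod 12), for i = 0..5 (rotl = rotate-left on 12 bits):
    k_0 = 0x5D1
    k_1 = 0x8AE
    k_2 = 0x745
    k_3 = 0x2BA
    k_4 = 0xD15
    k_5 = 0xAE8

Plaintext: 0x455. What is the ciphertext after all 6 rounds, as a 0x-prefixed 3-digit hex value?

0x9B3

s_0 = plaintext = 0x455
s_1 = Round(s_0, k_0) = 0xDC2
s_2 = Round(s_1, k_1) = 0x5C2
s_3 = Round(s_2, k_2) = 0x73D
s_4 = Round(s_3, k_3) = 0x8D5
s_5 = Round(s_4, k_4) = 0xB61
s_6 = Round(s_5, k_5) = 0x9B3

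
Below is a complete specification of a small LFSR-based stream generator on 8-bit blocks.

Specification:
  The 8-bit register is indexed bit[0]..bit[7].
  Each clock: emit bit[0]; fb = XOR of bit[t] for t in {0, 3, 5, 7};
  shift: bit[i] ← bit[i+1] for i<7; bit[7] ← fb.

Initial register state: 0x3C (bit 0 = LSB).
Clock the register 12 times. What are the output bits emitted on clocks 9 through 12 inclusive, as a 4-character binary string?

reg_0 = 0x3C
clock 1: out=0, reg = 0x1E
clock 2: out=0, reg = 0x8F
clock 3: out=1, reg = 0xC7
clock 4: out=1, reg = 0x63
clock 5: out=1, reg = 0x31
clock 6: out=1, reg = 0x18
clock 7: out=0, reg = 0x8C
clock 8: out=0, reg = 0x46
clock 9: out=0, reg = 0x23
clock 10: out=1, reg = 0x11
clock 11: out=1, reg = 0x88
clock 12: out=0, reg = 0x44

0110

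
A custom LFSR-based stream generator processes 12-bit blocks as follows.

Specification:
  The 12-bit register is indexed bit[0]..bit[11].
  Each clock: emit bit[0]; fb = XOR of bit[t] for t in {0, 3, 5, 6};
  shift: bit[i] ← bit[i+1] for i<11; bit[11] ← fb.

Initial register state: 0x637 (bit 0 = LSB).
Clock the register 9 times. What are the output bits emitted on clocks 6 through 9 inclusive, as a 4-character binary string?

1000

reg_0 = 0x637
clock 1: out=1, reg = 0x31B
clock 2: out=1, reg = 0x18D
clock 3: out=1, reg = 0x0C6
clock 4: out=0, reg = 0x863
clock 5: out=1, reg = 0xC31
clock 6: out=1, reg = 0x618
clock 7: out=0, reg = 0xB0C
clock 8: out=0, reg = 0xD86
clock 9: out=0, reg = 0x6C3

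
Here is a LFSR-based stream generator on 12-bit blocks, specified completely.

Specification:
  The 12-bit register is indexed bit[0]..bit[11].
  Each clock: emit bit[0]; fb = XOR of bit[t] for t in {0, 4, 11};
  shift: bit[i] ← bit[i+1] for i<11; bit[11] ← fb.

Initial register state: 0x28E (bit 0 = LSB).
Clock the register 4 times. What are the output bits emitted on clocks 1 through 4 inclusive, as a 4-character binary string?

reg_0 = 0x28E
clock 1: out=0, reg = 0x147
clock 2: out=1, reg = 0x8A3
clock 3: out=1, reg = 0x451
clock 4: out=1, reg = 0x228

0111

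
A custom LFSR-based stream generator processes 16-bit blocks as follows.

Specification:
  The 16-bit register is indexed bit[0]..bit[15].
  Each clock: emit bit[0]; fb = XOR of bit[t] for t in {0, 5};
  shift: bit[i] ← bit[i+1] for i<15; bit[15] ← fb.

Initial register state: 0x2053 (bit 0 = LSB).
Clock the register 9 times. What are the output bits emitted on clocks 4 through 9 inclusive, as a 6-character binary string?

010100

reg_0 = 0x2053
clock 1: out=1, reg = 0x9029
clock 2: out=1, reg = 0x4814
clock 3: out=0, reg = 0x240A
clock 4: out=0, reg = 0x1205
clock 5: out=1, reg = 0x8902
clock 6: out=0, reg = 0x4481
clock 7: out=1, reg = 0xA240
clock 8: out=0, reg = 0x5120
clock 9: out=0, reg = 0xA890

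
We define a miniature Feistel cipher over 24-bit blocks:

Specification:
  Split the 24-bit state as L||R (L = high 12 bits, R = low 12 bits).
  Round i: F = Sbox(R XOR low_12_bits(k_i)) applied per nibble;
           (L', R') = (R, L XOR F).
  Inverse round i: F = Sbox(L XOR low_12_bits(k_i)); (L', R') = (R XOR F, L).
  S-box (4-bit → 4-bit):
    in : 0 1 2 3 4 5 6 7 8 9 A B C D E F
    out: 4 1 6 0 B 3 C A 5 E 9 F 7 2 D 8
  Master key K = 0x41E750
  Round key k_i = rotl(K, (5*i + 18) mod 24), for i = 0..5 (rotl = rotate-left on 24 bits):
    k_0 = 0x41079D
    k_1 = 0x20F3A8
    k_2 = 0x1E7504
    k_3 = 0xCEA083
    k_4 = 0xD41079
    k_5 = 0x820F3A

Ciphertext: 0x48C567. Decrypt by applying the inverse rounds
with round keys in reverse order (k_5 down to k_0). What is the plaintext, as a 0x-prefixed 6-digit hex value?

0xA6EFF5

s_0 = ciphertext = 0x48C567
s_1 = InvRound(s_0, k_5) = 0xA9B48C
s_2 = InvRound(s_1, k_4) = 0xD5AA9B
s_3 = InvRound(s_2, k_3) = 0x8B5D5A
s_4 = InvRound(s_3, k_2) = 0xFAB8B5
s_5 = InvRound(s_4, k_1) = 0xFF5FAB
s_6 = InvRound(s_5, k_0) = 0xA6EFF5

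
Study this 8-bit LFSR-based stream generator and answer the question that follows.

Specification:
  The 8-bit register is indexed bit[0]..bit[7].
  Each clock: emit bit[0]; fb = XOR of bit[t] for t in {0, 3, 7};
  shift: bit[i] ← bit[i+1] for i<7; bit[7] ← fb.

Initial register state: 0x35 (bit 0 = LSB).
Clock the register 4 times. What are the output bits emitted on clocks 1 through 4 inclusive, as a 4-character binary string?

reg_0 = 0x35
clock 1: out=1, reg = 0x9A
clock 2: out=0, reg = 0x4D
clock 3: out=1, reg = 0x26
clock 4: out=0, reg = 0x13

1010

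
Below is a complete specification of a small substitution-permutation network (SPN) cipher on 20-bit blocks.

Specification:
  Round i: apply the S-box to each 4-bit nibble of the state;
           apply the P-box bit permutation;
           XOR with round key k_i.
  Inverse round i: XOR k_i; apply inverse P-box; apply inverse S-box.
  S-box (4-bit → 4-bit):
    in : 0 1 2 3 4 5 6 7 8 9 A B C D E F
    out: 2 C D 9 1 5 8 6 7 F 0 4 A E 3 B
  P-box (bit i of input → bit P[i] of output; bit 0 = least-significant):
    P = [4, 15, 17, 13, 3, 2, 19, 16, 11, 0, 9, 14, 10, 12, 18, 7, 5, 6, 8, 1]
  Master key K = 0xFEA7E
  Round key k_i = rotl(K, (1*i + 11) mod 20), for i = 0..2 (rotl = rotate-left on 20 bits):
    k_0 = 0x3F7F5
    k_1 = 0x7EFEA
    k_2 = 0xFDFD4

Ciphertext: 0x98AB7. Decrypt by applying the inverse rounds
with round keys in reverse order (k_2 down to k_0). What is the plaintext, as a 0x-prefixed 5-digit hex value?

s_0 = ciphertext = 0x98AB7
s_1 = InvRound(s_0, k_2) = 0x98CAB
s_2 = InvRound(s_1, k_1) = 0x7BDB1
s_3 = InvRound(s_2, k_0) = 0x0B20A

0x0B20A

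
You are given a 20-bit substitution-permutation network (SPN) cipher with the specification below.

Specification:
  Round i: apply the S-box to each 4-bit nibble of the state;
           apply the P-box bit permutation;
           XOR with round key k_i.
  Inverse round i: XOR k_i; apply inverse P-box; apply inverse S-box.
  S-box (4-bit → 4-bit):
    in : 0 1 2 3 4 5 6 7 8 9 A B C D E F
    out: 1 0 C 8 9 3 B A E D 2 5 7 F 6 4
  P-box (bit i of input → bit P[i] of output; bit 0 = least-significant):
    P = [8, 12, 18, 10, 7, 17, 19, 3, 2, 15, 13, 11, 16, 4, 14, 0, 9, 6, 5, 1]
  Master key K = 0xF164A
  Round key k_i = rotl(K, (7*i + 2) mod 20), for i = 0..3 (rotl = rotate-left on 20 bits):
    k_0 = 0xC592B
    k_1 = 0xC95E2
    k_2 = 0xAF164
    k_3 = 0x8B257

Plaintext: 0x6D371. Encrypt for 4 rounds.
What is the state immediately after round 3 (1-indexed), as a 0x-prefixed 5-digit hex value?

s_0 = plaintext = 0x6D371
s_1 = Round(s_0, k_0) = 0xF1370
s_2 = Round(s_1, k_1) = 0xE9CCA
s_3 = Round(s_2, k_2) = 0x10181
s_4 = Round(s_3, k_3) = 0x3B25F

0x10181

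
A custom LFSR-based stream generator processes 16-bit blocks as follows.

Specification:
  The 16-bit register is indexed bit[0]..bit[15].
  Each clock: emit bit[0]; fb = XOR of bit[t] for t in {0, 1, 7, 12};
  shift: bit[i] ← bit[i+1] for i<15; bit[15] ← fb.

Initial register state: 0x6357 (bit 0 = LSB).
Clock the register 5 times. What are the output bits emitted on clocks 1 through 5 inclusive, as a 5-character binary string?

11101

reg_0 = 0x6357
clock 1: out=1, reg = 0x31AB
clock 2: out=1, reg = 0x18D5
clock 3: out=1, reg = 0x8C6A
clock 4: out=0, reg = 0xC635
clock 5: out=1, reg = 0xE31A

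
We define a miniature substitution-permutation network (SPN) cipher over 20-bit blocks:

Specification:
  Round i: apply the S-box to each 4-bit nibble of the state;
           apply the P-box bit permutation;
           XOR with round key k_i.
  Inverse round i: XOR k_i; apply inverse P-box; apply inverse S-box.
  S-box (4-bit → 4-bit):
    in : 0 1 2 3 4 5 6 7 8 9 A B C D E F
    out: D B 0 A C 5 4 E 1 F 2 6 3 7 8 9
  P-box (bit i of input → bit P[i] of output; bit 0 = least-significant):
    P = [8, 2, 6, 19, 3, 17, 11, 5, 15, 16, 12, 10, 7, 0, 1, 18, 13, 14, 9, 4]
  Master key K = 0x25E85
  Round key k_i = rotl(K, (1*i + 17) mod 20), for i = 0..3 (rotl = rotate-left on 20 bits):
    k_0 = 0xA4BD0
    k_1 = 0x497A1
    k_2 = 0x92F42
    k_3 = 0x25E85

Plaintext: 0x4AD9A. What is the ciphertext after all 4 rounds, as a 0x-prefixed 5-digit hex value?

s_0 = plaintext = 0x4AD9A
s_1 = Round(s_0, k_0) = 0x9D1ED
s_2 = Round(s_1, k_1) = 0x57056
s_3 = Round(s_2, k_2) = 0xD9109
s_4 = Round(s_3, k_3) = 0xFB16A

0xFB16A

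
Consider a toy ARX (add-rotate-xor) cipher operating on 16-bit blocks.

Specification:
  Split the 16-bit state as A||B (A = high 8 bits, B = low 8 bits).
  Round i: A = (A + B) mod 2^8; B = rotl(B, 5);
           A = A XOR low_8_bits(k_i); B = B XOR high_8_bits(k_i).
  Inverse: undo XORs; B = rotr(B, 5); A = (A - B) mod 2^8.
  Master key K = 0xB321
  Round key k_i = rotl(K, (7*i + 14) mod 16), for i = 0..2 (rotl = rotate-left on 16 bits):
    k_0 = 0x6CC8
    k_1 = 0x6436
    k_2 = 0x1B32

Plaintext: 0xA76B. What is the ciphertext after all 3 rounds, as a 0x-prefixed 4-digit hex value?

0x0393

s_0 = plaintext = 0xA76B
s_1 = Round(s_0, k_0) = 0xDA01
s_2 = Round(s_1, k_1) = 0xED44
s_3 = Round(s_2, k_2) = 0x0393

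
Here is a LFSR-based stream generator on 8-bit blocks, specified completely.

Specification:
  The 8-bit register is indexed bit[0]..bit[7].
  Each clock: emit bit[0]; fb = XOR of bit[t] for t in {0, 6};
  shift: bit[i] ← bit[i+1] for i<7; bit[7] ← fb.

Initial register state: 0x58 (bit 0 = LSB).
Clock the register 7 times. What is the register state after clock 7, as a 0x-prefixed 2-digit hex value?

0xDA

reg_0 = 0x58
clock 1: out=0, reg = 0xAC
clock 2: out=0, reg = 0x56
clock 3: out=0, reg = 0xAB
clock 4: out=1, reg = 0xD5
clock 5: out=1, reg = 0x6A
clock 6: out=0, reg = 0xB5
clock 7: out=1, reg = 0xDA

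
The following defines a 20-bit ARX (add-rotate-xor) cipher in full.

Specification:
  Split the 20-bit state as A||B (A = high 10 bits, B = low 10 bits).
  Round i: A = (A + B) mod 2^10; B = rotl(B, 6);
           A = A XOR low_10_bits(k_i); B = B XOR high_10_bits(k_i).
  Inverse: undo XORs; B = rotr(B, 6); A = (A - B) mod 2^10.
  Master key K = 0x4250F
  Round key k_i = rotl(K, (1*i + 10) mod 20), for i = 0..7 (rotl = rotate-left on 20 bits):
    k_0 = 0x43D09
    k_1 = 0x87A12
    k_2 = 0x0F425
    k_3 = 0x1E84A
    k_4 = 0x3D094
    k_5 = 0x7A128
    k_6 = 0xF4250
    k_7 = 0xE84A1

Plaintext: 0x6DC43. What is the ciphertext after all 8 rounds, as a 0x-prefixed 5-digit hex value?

0x09B10

s_0 = plaintext = 0x6DC43
s_1 = Round(s_0, k_0) = 0x3CDCB
s_2 = Round(s_1, k_1) = 0x2B0C2
s_3 = Round(s_2, k_2) = 0x52CB1
s_4 = Round(s_3, k_3) = 0x6D831
s_5 = Round(s_4, k_4) = 0x5CCB7
s_6 = Round(s_5, k_5) = 0xC0823
s_7 = Round(s_6, k_6) = 0x5D712
s_8 = Round(s_7, k_7) = 0x09B10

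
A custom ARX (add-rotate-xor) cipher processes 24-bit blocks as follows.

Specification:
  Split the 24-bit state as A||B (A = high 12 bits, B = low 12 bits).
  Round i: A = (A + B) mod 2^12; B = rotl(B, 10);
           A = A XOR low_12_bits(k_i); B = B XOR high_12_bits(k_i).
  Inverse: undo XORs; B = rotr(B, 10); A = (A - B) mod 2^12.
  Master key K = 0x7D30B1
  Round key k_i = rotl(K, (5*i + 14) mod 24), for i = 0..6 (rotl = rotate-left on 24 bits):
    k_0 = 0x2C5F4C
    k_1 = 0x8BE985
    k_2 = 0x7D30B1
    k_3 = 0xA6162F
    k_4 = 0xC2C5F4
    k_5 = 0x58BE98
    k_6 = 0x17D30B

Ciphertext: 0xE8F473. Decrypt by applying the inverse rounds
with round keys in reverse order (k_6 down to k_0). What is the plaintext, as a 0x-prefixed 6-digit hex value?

s_0 = ciphertext = 0xE8F473
s_1 = InvRound(s_0, k_6) = 0x94B439
s_2 = InvRound(s_1, k_5) = 0x10B6C8
s_3 = InvRound(s_2, k_4) = 0x96DB92
s_4 = InvRound(s_3, k_3) = 0x7767CC
s_5 = InvRound(s_4, k_2) = 0x74B07C
s_6 = InvRound(s_5, k_1) = 0xBC430A
s_7 = InvRound(s_6, k_0) = 0xD4C73C

0xD4C73C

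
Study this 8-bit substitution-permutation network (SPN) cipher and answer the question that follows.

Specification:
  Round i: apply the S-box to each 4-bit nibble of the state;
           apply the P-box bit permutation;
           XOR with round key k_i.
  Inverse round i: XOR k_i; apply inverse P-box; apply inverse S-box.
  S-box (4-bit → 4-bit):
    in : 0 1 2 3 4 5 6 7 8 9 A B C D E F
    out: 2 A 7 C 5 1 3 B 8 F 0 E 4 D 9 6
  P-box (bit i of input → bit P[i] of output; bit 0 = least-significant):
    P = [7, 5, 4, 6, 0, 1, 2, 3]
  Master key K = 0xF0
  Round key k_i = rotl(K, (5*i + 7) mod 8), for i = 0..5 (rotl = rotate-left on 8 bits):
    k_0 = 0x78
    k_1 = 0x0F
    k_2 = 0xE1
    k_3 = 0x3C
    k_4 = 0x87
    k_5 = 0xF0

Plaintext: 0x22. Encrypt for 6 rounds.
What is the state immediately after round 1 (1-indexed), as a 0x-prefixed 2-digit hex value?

s_0 = plaintext = 0x22
s_1 = Round(s_0, k_0) = 0xCF
s_2 = Round(s_1, k_1) = 0x3B
s_3 = Round(s_2, k_2) = 0x9D
s_4 = Round(s_3, k_3) = 0xE3
s_5 = Round(s_4, k_4) = 0xDE
s_6 = Round(s_5, k_5) = 0x3D

0xCF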